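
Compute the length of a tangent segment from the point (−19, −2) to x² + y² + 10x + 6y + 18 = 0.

√181

Centre (−5, −3), r² = 16. |PO|² = (−14)² + (1)² = 197.
The tangent meets the radius at right angles, so tangent² = |PO|² − r² = 197 − 16 = 181.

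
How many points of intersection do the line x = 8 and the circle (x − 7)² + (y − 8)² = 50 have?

2

Substituting the line into the circle gives y² − 16y + 15 = 0.
Discriminant = (−16)² − 4·1·(15) = 196 > 0.
Two real roots: the line is a secant.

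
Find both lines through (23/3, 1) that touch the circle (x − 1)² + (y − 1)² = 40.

3x + y = 24 and 3x − y = 22

Let a tangent through (23/3, 1) have slope m. Its distance from (1, 1) must equal 2√10:
[m·(−20/3) − (0)]² = 40(m² + 1)
m² − 9 = 0, so m = −3 or m = 3.
With m = −3: 3x + y = 24. With m = 3: 3x − y = 22.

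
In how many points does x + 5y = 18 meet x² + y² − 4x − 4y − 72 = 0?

2

d² = (1·2 + 5·2 − (18))²/26 = 18/13; r² = 80.
Since d² < r², the line cuts the circle twice.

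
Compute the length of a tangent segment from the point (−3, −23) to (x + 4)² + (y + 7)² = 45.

Centre (−4, −7), r² = 45. |PO|² = (1)² + (−16)² = 257.
Power of the point: PT² = |PO|² − r² = 212, so PT = 2√53.

2√53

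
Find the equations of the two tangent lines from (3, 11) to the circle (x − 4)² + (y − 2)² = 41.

5x − 4y = −29 and 4x + 5y = 67

Let a tangent through (3, 11) have slope m. Its distance from (4, 2) must equal √41:
[m·(1) − (−9)]² = 41(m² + 1)
20m² − 9m − 20 = 0, so m = 5/4 or m = −4/5.
With m = 5/4: 5x − 4y = −29. With m = −4/5: 4x + 5y = 67.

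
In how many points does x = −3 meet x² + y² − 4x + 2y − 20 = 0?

Centre (2, −1), r² = 25. Distance² from centre to line = (5)² = 25.
Since d² = r², the line is tangent.

1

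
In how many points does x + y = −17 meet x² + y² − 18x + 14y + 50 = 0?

Substituting the line into the circle gives 2x² + 2x + 101 = 0.
Discriminant = (2)² − 4·2·(101) = −804 < 0.
No real roots: the line does not meet the circle.

0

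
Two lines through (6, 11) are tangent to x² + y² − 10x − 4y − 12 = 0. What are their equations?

4x − 5y = −31 and 5x + 4y = 74

Let a tangent through (6, 11) have slope m. Its distance from (5, 2) must equal √41:
(−1m − (−9))² = 41(m² + 1)
20m² + 9m − 20 = 0, so m = 4/5 or m = −5/4.
With m = 4/5: 4x − 5y = −31. With m = −5/4: 5x + 4y = 74.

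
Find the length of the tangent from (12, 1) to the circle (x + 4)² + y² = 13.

Centre (−4, 0), r² = 13. |PO|² = (16)² + (1)² = 257.
Power of the point: PT² = |PO|² − r² = 244, so PT = 2√61.

2√61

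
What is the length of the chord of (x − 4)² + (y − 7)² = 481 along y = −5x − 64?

The distance from (4, 7) to the line is 91/√26, and r² = 481.
Half the chord is √(r² − d²) = √(325/2), so the full chord is 5√26.

5√26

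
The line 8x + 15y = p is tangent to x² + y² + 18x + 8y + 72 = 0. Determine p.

p = −217 or p = −47

The line touches the circle iff its distance from (−9, −4) is 5:
|8·(−9) + 15·(−4) − p| / √289 = 5
|p − (−132)| = 5·17, so p = −47 or p = −217.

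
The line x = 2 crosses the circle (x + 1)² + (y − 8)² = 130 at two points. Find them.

The line gives x = 2. Substituting into the circle:
y² − 16y − 57 = 0
y = 19 or y = −3, giving (2, 19) and (2, −3).

(2, −3) and (2, 19)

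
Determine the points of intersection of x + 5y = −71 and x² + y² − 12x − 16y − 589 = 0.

From the line, y = (−71 − x)/5. Substituting:
26x² − 78x − 4004 = 0  ⟹  x² − 3x − 154 = 0
x = 14 or x = −11, giving (14, −17) and (−11, −12).

(−11, −12) and (14, −17)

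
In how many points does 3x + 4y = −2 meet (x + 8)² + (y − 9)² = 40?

Centre (−8, 9), r² = 40. Distance² from centre to line = (14)²/25 = 196/25.
Since d² < r², the line cuts the circle twice.

2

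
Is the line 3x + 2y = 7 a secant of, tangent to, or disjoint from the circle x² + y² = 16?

d² = (3·0 + 2·0 − (7))²/13 = 49/13; r² = 16.
Since d² < r², the line cuts the circle twice.

secant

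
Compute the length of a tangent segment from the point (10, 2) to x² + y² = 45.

√59

Centre (0, 0), r² = 45. |PO|² = (10)² + (2)² = 104.
Power of the point: PT² = |PO|² − r² = 59, so PT = √59.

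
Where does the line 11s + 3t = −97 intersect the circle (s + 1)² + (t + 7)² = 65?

(−8, −3) and (−5, −14)

Substitute t = (−97 − 11s)/3:
130s² + 1690s + 5200 = 0  ⟹  s² + 13s + 40 = 0
s = −5 or s = −8, giving (−5, −14) and (−8, −3).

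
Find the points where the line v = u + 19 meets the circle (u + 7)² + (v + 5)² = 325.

Substitute v = u + 19:
2u² + 62u + 300 = 0  ⟹  u² + 31u + 150 = 0
u = −6 or u = −25, giving (−6, 13) and (−25, −6).

(−25, −6) and (−6, 13)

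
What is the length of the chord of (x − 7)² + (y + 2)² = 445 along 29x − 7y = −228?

From the line, y = (228 + 29x)/7. Substituting:
890x² + 13350x + 39160 = 0  ⟹  x² + 15x + 44 = 0
x = −4 or x = −11, giving (−4, 16) and (−11, −13).
Chord length = distance between (−4, 16) and (−11, −13) = √890 = √890.

√890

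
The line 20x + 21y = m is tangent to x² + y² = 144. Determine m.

m = −348 or m = 348

For a tangent, require d(centre, line) = r = 12.
|20·0 + 21·0 − m| / √841 = 12
|m| = 12·29, so m = 348 or m = −348.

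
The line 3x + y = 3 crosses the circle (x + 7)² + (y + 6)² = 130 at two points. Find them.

From the line, y = −3x + 3. Substituting:
10x² − 40x = 0  ⟹  x² − 4x = 0
x = 4 or x = 0, giving (4, −9) and (0, 3).

(0, 3) and (4, −9)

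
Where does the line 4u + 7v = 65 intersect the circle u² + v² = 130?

Substitute v = (65 − 4u)/7:
65u² − 520u − 2145 = 0  ⟹  u² − 8u − 33 = 0
u = 11 or u = −3, giving (11, 3) and (−3, 11).

(−3, 11) and (11, 3)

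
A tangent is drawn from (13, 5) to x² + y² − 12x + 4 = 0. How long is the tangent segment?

With centre O = (6, 0), |OP|² = 74 and r² = 32.
By the tangent–radius right angle, tangent length = √(|PO|² − r²) = √42.

√42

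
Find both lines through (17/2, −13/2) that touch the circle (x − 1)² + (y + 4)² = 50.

7x + y = 53 and x − y = 15

Write the tangent as mx − y + (−13/2 − m·(17/2)) = 0 and set its distance from the centre to 5√2:
[m·(−15/2) − (5/2)]² = 50(m² + 1)
m² + 6m − 7 = 0, so m = −7 or m = 1.
With m = −7: 7x + y = 53. With m = 1: x − y = 15.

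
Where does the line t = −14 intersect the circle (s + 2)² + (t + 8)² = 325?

From the line, t = −14. Substituting:
s² + 4s − 285 = 0
s = 15 or s = −19, giving (15, −14) and (−19, −14).

(−19, −14) and (15, −14)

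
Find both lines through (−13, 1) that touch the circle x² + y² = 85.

Let a tangent through (−13, 1) have slope m. Its distance from (0, 0) must equal √85:
[m·(13) − (−1)]² = 85(m² + 1)
42m² + 13m − 42 = 0, so m = 6/7 or m = −7/6.
With m = 6/7: 6x − 7y = −85. With m = −7/6: 7x + 6y = −85.

6x − 7y = −85 and 7x + 6y = −85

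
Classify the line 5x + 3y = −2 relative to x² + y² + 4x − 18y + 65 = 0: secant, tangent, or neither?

Substituting the line into the circle gives 34x² + 326x + 697 = 0.
Δ = 106276 − 94792 = 11484.
Two real roots: the line is a secant.

secant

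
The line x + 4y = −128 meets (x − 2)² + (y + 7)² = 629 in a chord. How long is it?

Express y = (−128 − x)/4 and substitute into the circle:
17x² + 136x = 0  ⟹  x² + 8x = 0
x = 0 or x = −8, giving (0, −32) and (−8, −30).
|(0, −32) − (−8, −30)| = √((8)² + (−2)²) = 2√17.

2√17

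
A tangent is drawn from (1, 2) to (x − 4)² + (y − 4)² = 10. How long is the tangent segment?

√3

With centre O = (4, 4), |OP|² = 13 and r² = 10.
Power of the point: PT² = |PO|² − r² = 3, so PT = √3.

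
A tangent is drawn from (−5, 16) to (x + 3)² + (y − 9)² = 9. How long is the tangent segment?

2√11

Centre (−3, 9), r² = 9. |PO|² = (−2)² + (7)² = 53.
Power of the point: PT² = |PO|² − r² = 44, so PT = 2√11.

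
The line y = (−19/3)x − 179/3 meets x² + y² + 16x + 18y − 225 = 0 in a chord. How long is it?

Express y = (−179 − 19x)/3 and substitute into the circle:
370x² + 5920x + 20350 = 0  ⟹  x² + 16x + 55 = 0
x = −5 or x = −11, giving (−5, −28) and (−11, 10).
Chord length = distance between (−5, −28) and (−11, 10) = √1480 = 2√370.

2√370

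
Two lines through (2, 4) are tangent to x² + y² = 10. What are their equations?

x − 3y = −10 and 3x + y = 10

Write the tangent as mx − y + (4 − m·(2)) = 0 and set its distance from the centre to √10:
[m·(−2) − (−4)]² = 10(m² + 1)
3m² + 8m − 3 = 0, so m = 1/3 or m = −3.
Through (2, 4) these give x − 3y = −10 and 3x + y = 10.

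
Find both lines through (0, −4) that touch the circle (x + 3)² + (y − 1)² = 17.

Let a tangent through (0, −4) have slope m. Its distance from (−3, 1) must equal √17:
(−3m − (5))² = 17(m² + 1)
4m² − 15m − 4 = 0, so m = 4 or m = −1/4.
With m = 4: 4x − y = 4. With m = −1/4: x + 4y = −16.

4x − y = 4 and x + 4y = −16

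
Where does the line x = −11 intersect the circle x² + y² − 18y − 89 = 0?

(−11, 2) and (−11, 16)

The line gives x = −11. Substituting into the circle:
y² − 18y + 32 = 0
y = 16 or y = 2, giving (−11, 16) and (−11, 2).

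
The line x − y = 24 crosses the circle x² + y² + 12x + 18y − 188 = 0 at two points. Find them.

From the line, y = x − 24. Substituting:
2x² − 18x − 44 = 0  ⟹  x² − 9x − 22 = 0
x = 11 or x = −2, giving (11, −13) and (−2, −26).

(−2, −26) and (11, −13)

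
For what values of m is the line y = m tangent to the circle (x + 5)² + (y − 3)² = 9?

m = 0 or m = 6

For a tangent, require d(centre, line) = r = 3.
|0·(−5) + 1·3 − m| / √1 = 3
|m − (3)| = 3, so m = 6 or m = 0.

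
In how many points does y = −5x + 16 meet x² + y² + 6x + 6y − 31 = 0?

2

d² = (5·(−3) + 1·(−3) − (16))²/26 = 578/13; r² = 49.
Since d² < r², the line cuts the circle twice.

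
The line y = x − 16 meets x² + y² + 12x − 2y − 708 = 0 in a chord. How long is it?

31√2

Centre (−6, 1), r² = 745. Perpendicular distance d from centre to line = |−23| / √2 = 23/√2.
Chord = 2√(r² − d²) = 2·√(961/2) = 31√2.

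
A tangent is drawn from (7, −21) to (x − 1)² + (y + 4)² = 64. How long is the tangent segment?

With centre O = (1, −4), |OP|² = 325 and r² = 64.
The tangent meets the radius at right angles, so tangent² = |PO|² − r² = 325 − 64 = 261.

3√29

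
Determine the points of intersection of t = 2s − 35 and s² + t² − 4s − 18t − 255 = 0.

Substitute t = 2s − 35:
5s² − 180s + 1600 = 0  ⟹  s² − 36s + 320 = 0
s = 20 or s = 16, giving (20, 5) and (16, −3).

(16, −3) and (20, 5)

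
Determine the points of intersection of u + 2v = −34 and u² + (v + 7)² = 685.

Express v = (−34 − u)/2 and substitute into the circle:
5u² + 40u − 2340 = 0  ⟹  u² + 8u − 468 = 0
u = 18 or u = −26, giving (18, −26) and (−26, −4).

(−26, −4) and (18, −26)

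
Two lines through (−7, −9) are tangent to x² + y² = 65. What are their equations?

Write the tangent as mx − y + (−9 − m·(−7)) = 0 and set its distance from the centre to √65:
(7m − (9))² = 65(m² + 1)
8m² + 63m − 8 = 0, so m = 1/8 or m = −8.
Through (−7, −9) these give x − 8y = 65 and 8x + y = −65.

x − 8y = 65 and 8x + y = −65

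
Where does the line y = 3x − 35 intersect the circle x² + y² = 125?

(10, −5) and (11, −2)

From the line, y = 3x − 35. Substituting:
10x² − 210x + 1100 = 0  ⟹  x² − 21x + 110 = 0
x = 11 or x = 10, giving (11, −2) and (10, −5).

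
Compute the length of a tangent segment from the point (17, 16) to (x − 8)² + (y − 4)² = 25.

10√2

With centre O = (8, 4), |OP|² = 225 and r² = 25.
By the tangent–radius right angle, tangent length = √(|PO|² − r²) = √200 = 10√2.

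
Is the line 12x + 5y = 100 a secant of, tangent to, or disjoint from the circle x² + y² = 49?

d² = (12·0 + 5·0 − (100))²/169 = 10000/169; r² = 49.
Since d² > r², the line lies outside the circle.

disjoint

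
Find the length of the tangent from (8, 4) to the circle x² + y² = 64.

4

The centre is (0, 0) and r = 8. The square of the distance from P to the centre is 64 + 16 = 80.
By the tangent–radius right angle, tangent length = √(|PO|² − r²) = √16 = 4.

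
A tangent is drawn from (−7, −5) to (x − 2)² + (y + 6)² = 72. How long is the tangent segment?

√10

Centre (2, −6), r² = 72. |PO|² = (−9)² + (1)² = 82.
By the tangent–radius right angle, tangent length = √(|PO|² − r²) = √10.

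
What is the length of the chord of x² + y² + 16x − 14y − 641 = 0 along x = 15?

30

Centre (−8, 7), r² = 754. Perpendicular distance d from centre to line = |−23| / √1 = 23.
Chord = 2√(r² − d²) = 2·√(225) = 30.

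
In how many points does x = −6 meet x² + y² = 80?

Substituting the line into the circle gives y² − 44 = 0.
Δ = 0 − (−176) = 176.
Two real roots: the line is a secant.

2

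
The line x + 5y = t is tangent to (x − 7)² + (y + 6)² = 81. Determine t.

The line touches the circle iff its distance from (7, −6) is 9:
|1·7 + 5·(−6) − t| / √26 = 9
|t − (−23)| = 9√26.

t = −23 ± 9√26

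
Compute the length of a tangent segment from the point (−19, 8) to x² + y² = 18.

Centre (0, 0), r² = 18. |PO|² = (−19)² + (8)² = 425.
By the tangent–radius right angle, tangent length = √(|PO|² − r²) = √407.

√407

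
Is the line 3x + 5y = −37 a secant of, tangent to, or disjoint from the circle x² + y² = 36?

disjoint

Centre (0, 0), r² = 36. Distance² from centre to line = (37)²/34 = 1369/34.
Since d² > r², the line lies outside the circle.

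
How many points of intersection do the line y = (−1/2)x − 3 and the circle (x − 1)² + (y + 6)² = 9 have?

d² = (1·1 + 2·(−6) − (−6))²/5 = 5; r² = 9.
Since d² < r², the line cuts the circle twice.

2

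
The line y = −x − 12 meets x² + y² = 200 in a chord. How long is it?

16√2

Express y = −x − 12 and substitute into the circle:
2x² + 24x − 56 = 0  ⟹  x² + 12x − 28 = 0
x = 2 or x = −14, giving (2, −14) and (−14, 2).
|(2, −14) − (−14, 2)| = √((16)² + (−16)²) = 16√2.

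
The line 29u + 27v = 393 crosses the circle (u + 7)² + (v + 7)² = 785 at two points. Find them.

(−6, 21) and (21, −8)

From the line, v = (393 − 29u)/27. Substituting:
1570u² − 23550u − 197820 = 0  ⟹  u² − 15u − 126 = 0
u = 21 or u = −6, giving (21, −8) and (−6, 21).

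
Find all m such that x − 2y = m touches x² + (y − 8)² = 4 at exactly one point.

m = −16 ± 2√5

For a tangent, require d(centre, line) = r = 2.
|1·0 − 2·8 − m| / √5 = 2
|m − (−16)| = 2√5.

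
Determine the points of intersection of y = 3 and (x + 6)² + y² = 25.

(−10, 3) and (−2, 3)

From the line, y = 3. Substituting:
x² + 12x + 20 = 0
x = −2 or x = −10, giving (−2, 3) and (−10, 3).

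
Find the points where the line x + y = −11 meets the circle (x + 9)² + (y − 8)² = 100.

Express y = −x − 11 and substitute into the circle:
2x² + 56x + 342 = 0  ⟹  x² + 28x + 171 = 0
x = −9 or x = −19, giving (−9, −2) and (−19, 8).

(−19, 8) and (−9, −2)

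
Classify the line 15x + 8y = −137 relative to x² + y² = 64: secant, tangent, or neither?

d² = (15·0 + 8·0 − (−137))²/289 = 18769/289; r² = 64.
Since d² > r², the line lies outside the circle.

neither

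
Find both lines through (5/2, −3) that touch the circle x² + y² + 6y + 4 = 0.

2x − y = 8 and 2x + y = 2

A line y − (−3) = m(x − (5/2)) is tangent when its distance from (0, −3) is √5:
[m·(−5/2) − (0)]² = 5(m² + 1)
m² − 4 = 0, so m = 2 or m = −2.
With m = 2: 2x − y = 8. With m = −2: 2x + y = 2.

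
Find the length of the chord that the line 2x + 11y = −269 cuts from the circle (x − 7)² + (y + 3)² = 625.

10√5

Substitute y = (−269 − 2x)/11:
125x² − 750x − 14000 = 0  ⟹  x² − 6x − 112 = 0
x = 14 or x = −8, giving (14, −27) and (−8, −23).
|(14, −27) − (−8, −23)| = √((22)² + (−4)²) = 10√5.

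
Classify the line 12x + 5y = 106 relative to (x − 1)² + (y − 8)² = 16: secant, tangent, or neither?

d² = (12·1 + 5·8 − (106))²/169 = 2916/169; r² = 16.
Since d² > r², the line lies outside the circle.

neither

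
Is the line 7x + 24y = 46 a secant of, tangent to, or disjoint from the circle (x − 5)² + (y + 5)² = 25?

Substituting the line into the circle gives 625x² − 8084x + 27556 = 0.
Δ = 65351056 − 68890000 = −3538944.
No real roots: the line does not meet the circle.

disjoint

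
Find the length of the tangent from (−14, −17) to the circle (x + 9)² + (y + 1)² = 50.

Centre (−9, −1), r² = 50. |PO|² = (−5)² + (−16)² = 281.
By the tangent–radius right angle, tangent length = √(|PO|² − r²) = √231.

√231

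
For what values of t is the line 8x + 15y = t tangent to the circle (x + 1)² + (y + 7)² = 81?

For a tangent, require d(centre, line) = r = 9.
|8·(−1) + 15·(−7) − t| / √289 = 9
|t − (−113)| = 9·17, so t = 40 or t = −266.

t = −266 or t = 40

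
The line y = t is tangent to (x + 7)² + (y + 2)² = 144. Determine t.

t = −14 or t = 10

Tangency holds when the distance from the centre (−7, −2) to the line equals the radius 12:
|0·(−7) + 1·(−2) − t| / √1 = 12
|t − (−2)| = 12, so t = 10 or t = −14.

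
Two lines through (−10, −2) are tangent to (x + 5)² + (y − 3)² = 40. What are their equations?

x + 3y = −16 and 3x + y = −32

Write the tangent as mx − y + (−2 − m·(−10)) = 0 and set its distance from the centre to 2√10:
[m·(5) − (5)]² = 40(m² + 1)
3m² + 10m + 3 = 0, so m = −1/3 or m = −3.
Through (−10, −2) these give x + 3y = −16 and 3x + y = −32.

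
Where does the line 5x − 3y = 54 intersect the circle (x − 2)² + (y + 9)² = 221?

(−3, −23) and (12, 2)

Express y = (−54 + 5x)/3 and substitute into the circle:
34x² − 306x − 1224 = 0  ⟹  x² − 9x − 36 = 0
x = 12 or x = −3, giving (12, 2) and (−3, −23).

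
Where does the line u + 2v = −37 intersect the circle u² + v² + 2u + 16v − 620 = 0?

Substitute v = (−37 − u)/2:
5u² + 50u − 2295 = 0  ⟹  u² + 10u − 459 = 0
u = 17 or u = −27, giving (17, −27) and (−27, −5).

(−27, −5) and (17, −27)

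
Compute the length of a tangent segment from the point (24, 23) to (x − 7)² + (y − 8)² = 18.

4√31

Centre (7, 8), r² = 18. |PO|² = (17)² + (15)² = 514.
Power of the point: PT² = |PO|² − r² = 496, so PT = 4√31.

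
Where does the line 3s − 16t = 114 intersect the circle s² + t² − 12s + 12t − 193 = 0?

(−10, −9) and (22, −3)

From the line, t = (−114 + 3s)/16. Substituting:
265s² − 3180s − 58300 = 0  ⟹  s² − 12s − 220 = 0
s = 22 or s = −10, giving (22, −3) and (−10, −9).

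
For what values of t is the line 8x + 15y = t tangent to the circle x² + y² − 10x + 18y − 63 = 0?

Tangency holds when the distance from the centre (5, −9) to the line equals the radius 13:
|8·5 + 15·(−9) − t| / √289 = 13
|t − (−95)| = 13·17, so t = 126 or t = −316.

t = −316 or t = 126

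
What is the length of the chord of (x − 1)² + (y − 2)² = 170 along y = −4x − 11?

6√17

Express y = −4x − 11 and substitute into the circle:
17x² + 102x = 0  ⟹  x² + 6x = 0
x = 0 or x = −6, giving (0, −11) and (−6, 13).
|(0, −11) − (−6, 13)| = √((6)² + (−24)²) = 6√17.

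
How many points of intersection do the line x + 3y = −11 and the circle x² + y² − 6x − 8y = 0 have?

Centre (3, 4), r² = 25. Distance² from centre to line = (26)²/10 = 338/5.
Since d² > r², the line lies outside the circle.

0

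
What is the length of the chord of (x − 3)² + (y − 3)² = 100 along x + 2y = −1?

8√5

The distance from (3, 3) to the line is 10/√5, and r² = 100.
Half the chord is √(r² − d²) = √(80), so the full chord is 8√5.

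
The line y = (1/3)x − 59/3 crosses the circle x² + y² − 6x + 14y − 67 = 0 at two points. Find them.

(5, −18) and (8, −17)

Express y = (−59 + x)/3 and substitute into the circle:
10x² − 130x + 400 = 0  ⟹  x² − 13x + 40 = 0
x = 8 or x = 5, giving (8, −17) and (5, −18).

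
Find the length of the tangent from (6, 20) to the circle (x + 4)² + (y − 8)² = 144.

Centre (−4, 8), r² = 144. |PO|² = (10)² + (12)² = 244.
By the tangent–radius right angle, tangent length = √(|PO|² − r²) = √100 = 10.

10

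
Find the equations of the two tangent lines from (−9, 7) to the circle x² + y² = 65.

8x + y = −65 and x − 8y = −65

Write the tangent as mx − y + (7 − m·(−9)) = 0 and set its distance from the centre to √65:
[m·(9) − (−7)]² = 65(m² + 1)
8m² + 63m − 8 = 0, so m = −8 or m = 1/8.
Through (−9, 7) these give 8x + y = −65 and x − 8y = −65.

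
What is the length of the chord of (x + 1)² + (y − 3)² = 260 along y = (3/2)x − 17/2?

8√13

Express y = (−17 + 3x)/2 and substitute into the circle:
13x² − 130x − 507 = 0  ⟹  x² − 10x − 39 = 0
x = 13 or x = −3, giving (13, 11) and (−3, −13).
Chord length = distance between (13, 11) and (−3, −13) = √832 = 8√13.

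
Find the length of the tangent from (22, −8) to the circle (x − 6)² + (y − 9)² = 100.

With centre O = (6, 9), |OP|² = 545 and r² = 100.
The tangent meets the radius at right angles, so tangent² = |PO|² − r² = 545 − 100 = 445.

√445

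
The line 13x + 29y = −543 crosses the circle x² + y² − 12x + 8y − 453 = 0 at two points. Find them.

From the line, y = (−543 − 13x)/29. Substituting:
1010x² + 1010x − 212100 = 0  ⟹  x² + x − 210 = 0
x = 14 or x = −15, giving (14, −25) and (−15, −12).

(−15, −12) and (14, −25)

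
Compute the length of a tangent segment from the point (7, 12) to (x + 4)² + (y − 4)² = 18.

√167

Centre (−4, 4), r² = 18. |PO|² = (11)² + (8)² = 185.
The tangent meets the radius at right angles, so tangent² = |PO|² − r² = 185 − 18 = 167.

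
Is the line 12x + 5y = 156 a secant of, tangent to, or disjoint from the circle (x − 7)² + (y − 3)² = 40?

Substituting the line into the circle gives 169x² − 3734x + 20106 = 0.
Δ = 13942756 − 13591656 = 351100.
Two real roots: the line is a secant.

secant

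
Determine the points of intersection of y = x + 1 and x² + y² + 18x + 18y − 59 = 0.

(−20, −19) and (1, 2)

Substitute y = x + 1:
2x² + 38x − 40 = 0  ⟹  x² + 19x − 20 = 0
x = 1 or x = −20, giving (1, 2) and (−20, −19).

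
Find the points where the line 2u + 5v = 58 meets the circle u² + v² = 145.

(−1, 12) and (9, 8)

Express v = (58 − 2u)/5 and substitute into the circle:
29u² − 232u − 261 = 0  ⟹  u² − 8u − 9 = 0
u = 9 or u = −1, giving (9, 8) and (−1, 12).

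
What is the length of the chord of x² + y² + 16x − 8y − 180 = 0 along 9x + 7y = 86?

From the line, y = (86 − 9x)/7. Substituting:
130x² − 260x − 6240 = 0  ⟹  x² − 2x − 48 = 0
x = 8 or x = −6, giving (8, 2) and (−6, 20).
|(8, 2) − (−6, 20)| = √((14)² + (−18)²) = 2√130.

2√130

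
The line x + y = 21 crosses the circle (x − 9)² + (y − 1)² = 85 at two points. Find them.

(11, 10) and (18, 3)

Express y = −x + 21 and substitute into the circle:
2x² − 58x + 396 = 0  ⟹  x² − 29x + 198 = 0
x = 18 or x = 11, giving (18, 3) and (11, 10).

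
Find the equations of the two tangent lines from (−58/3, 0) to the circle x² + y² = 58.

3x − 7y = −58 and 3x + 7y = −58

A line y − (0) = m(x − (−58/3)) is tangent when its distance from (0, 0) is √58:
(58/3m − (0))² = 58(m² + 1)
49m² − 9 = 0, so m = 3/7 or m = −3/7.
With m = 3/7: 3x − 7y = −58. With m = −3/7: 3x + 7y = −58.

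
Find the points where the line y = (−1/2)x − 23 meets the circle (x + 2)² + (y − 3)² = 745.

Substitute y = (−46 − x)/2:
5x² + 120x − 260 = 0  ⟹  x² + 24x − 52 = 0
x = 2 or x = −26, giving (2, −24) and (−26, −10).

(−26, −10) and (2, −24)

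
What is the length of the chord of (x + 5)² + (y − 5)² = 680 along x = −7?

The distance from (−5, 5) to the line is 2, and r² = 680.
Half the chord is √(r² − d²) = √(676), so the full chord is 52.

52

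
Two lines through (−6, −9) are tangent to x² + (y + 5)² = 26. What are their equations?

x + 5y = −51 and 5x − y = −21

Write the tangent as mx − y + (−9 − m·(−6)) = 0 and set its distance from the centre to √26:
[m·(6) − (4)]² = 26(m² + 1)
5m² − 24m − 5 = 0, so m = −1/5 or m = 5.
Through (−6, −9) these give x + 5y = −51 and 5x − y = −21.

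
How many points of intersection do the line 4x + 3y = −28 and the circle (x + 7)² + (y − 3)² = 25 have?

2

Substituting the line into the circle gives 25x² + 422x + 1585 = 0.
Δ = 178084 − 158500 = 19584.
Two real roots: the line is a secant.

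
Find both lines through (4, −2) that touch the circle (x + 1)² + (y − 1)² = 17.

Let a tangent through (4, −2) have slope m. Its distance from (−1, 1) must equal √17:
(−5m − (3))² = 17(m² + 1)
4m² + 15m − 4 = 0, so m = −4 or m = 1/4.
With m = −4: 4x + y = 14. With m = 1/4: x − 4y = 12.

4x + y = 14 and x − 4y = 12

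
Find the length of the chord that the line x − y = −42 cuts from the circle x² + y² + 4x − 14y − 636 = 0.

The distance from (−2, 7) to the line is 33/√2, and r² = 689.
Chord = 2√(r² − d²) = 2·√(289/2) = 17√2.

17√2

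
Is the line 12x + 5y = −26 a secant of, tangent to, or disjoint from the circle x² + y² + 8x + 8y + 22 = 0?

disjoint

d² = (12·(−4) + 5·(−4) − (−26))²/169 = 1764/169; r² = 10.
Since d² > r², the line lies outside the circle.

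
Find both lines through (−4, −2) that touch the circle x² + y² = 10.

x + 3y = −10 and 3x − y = −10

Let a tangent through (−4, −2) have slope m. Its distance from (0, 0) must equal √10:
[m·(4) − (2)]² = 10(m² + 1)
3m² − 8m − 3 = 0, so m = −1/3 or m = 3.
With m = −1/3: x + 3y = −10. With m = 3: 3x − y = −10.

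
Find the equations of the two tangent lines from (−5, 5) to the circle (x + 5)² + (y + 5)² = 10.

Let a tangent through (−5, 5) have slope m. Its distance from (−5, −5) must equal √10:
[m·(0) − (−10)]² = 10(m² + 1)
m² − 9 = 0, so m = −3 or m = 3.
Through (−5, 5) these give 3x + y = −10 and 3x − y = −20.

3x + y = −10 and 3x − y = −20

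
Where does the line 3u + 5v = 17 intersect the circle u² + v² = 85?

(−6, 7) and (9, −2)

Express v = (17 − 3u)/5 and substitute into the circle:
34u² − 102u − 1836 = 0  ⟹  u² − 3u − 54 = 0
u = 9 or u = −6, giving (9, −2) and (−6, 7).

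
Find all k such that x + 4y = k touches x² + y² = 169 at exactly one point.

For a tangent, require d(centre, line) = r = 13.
|1·0 + 4·0 − k| / √17 = 13
|k| = 13√17.

k = ±13√17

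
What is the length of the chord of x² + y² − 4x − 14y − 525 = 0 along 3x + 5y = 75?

8√34

From the line, y = (75 − 3x)/5. Substituting:
34x² − 340x − 12750 = 0  ⟹  x² − 10x − 375 = 0
x = 25 or x = −15, giving (25, 0) and (−15, 24).
|(25, 0) − (−15, 24)| = √((40)² + (−24)²) = 8√34.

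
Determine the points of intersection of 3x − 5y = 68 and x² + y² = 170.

Substitute y = (−68 + 3x)/5:
34x² − 408x + 374 = 0  ⟹  x² − 12x + 11 = 0
x = 11 or x = 1, giving (11, −7) and (1, −13).

(1, −13) and (11, −7)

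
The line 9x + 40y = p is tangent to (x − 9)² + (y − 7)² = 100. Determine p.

Tangency holds when the distance from the centre (9, 7) to the line equals the radius 10:
|9·9 + 40·7 − p| / √1681 = 10
|p − (361)| = 10·41, so p = 771 or p = −49.

p = −49 or p = 771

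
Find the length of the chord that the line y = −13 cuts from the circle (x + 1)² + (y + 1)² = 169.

10

From the line, y = −13. Substituting:
x² + 2x − 24 = 0
x = 4 or x = −6, giving (4, −13) and (−6, −13).
|(4, −13) − (−6, −13)| = √((10)² + (0)²) = 10.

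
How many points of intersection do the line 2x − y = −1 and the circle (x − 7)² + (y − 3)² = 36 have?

d² = (2·7 − 1·3 − (−1))²/5 = 144/5; r² = 36.
Since d² < r², the line cuts the circle twice.

2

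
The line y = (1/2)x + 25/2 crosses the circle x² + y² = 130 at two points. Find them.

Express y = (25 + x)/2 and substitute into the circle:
5x² + 50x + 105 = 0  ⟹  x² + 10x + 21 = 0
x = −3 or x = −7, giving (−3, 11) and (−7, 9).

(−7, 9) and (−3, 11)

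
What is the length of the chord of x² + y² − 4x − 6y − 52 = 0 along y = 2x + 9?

6√5

Centre (2, 3), r² = 65. Perpendicular distance d from centre to line = |10| / √5 = 10/√5.
Half the chord is √(r² − d²) = √(45), so the full chord is 6√5.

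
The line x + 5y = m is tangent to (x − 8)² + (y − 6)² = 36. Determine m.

m = 38 ± 6√26

Tangency holds when the distance from the centre (8, 6) to the line equals the radius 6:
|1·8 + 5·6 − m| / √26 = 6
|m − (38)| = 6√26.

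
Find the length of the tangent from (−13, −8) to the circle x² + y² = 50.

√183

Centre (0, 0), r² = 50. |PO|² = (−13)² + (−8)² = 233.
The tangent meets the radius at right angles, so tangent² = |PO|² − r² = 233 − 50 = 183.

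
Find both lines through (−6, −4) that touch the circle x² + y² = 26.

x + 5y = −26 and 5x − y = −26

Write the tangent as mx − y + (−4 − m·(−6)) = 0 and set its distance from the centre to √26:
(6m − (4))² = 26(m² + 1)
5m² − 24m − 5 = 0, so m = −1/5 or m = 5.
With m = −1/5: x + 5y = −26. With m = 5: 5x − y = −26.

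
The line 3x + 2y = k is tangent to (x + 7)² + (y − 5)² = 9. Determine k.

The line touches the circle iff its distance from (−7, 5) is 3:
|3·(−7) + 2·5 − k| / √13 = 3
|k − (−11)| = 3√13.

k = −11 ± 3√13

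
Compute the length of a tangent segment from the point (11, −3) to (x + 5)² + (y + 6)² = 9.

16

With centre O = (−5, −6), |OP|² = 265 and r² = 9.
The tangent meets the radius at right angles, so tangent² = |PO|² − r² = 265 − 9 = 256.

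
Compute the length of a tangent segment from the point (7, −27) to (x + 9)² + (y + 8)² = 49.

2√142

Centre (−9, −8), r² = 49. |PO|² = (16)² + (−19)² = 617.
By the tangent–radius right angle, tangent length = √(|PO|² − r²) = √568 = 2√142.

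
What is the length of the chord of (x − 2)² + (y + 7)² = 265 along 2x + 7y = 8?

4√53

Centre (2, −7), r² = 265. Perpendicular distance d from centre to line = |−53| / √53 = 53/√53.
Half the chord is √(r² − d²) = √(212), so the full chord is 4√53.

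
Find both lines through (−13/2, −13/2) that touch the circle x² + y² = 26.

A line y − (−13/2) = m(x − (−13/2)) is tangent when its distance from (0, 0) is √26:
(13/2m − (13/2))² = 26(m² + 1)
5m² − 26m + 5 = 0, so m = 5 or m = 1/5.
With m = 5: 5x − y = −26. With m = 1/5: x − 5y = 26.

5x − y = −26 and x − 5y = 26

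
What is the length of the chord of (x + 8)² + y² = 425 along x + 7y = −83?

25√2

The distance from (−8, 0) to the line is 75/√50, and r² = 425.
Half the chord is √(r² − d²) = √(625/2), so the full chord is 25√2.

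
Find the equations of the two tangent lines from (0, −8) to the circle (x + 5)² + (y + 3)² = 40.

Write the tangent as mx − y + (−8 − m·(0)) = 0 and set its distance from the centre to 2√10:
(−5m − (5))² = 40(m² + 1)
3m² − 10m + 3 = 0, so m = 1/3 or m = 3.
Through (0, −8) these give x − 3y = 24 and 3x − y = 8.

x − 3y = 24 and 3x − y = 8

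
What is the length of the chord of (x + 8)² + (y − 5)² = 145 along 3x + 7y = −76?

√58

Substitute y = (−76 − 3x)/7:
58x² + 1450x + 8352 = 0  ⟹  x² + 25x + 144 = 0
x = −9 or x = −16, giving (−9, −7) and (−16, −4).
|(−9, −7) − (−16, −4)| = √((7)² + (−3)²) = √58.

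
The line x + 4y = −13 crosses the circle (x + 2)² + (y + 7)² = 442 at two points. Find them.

(−21, 2) and (19, −8)

Express y = (−13 − x)/4 and substitute into the circle:
17x² + 34x − 6783 = 0  ⟹  x² + 2x − 399 = 0
x = 19 or x = −21, giving (19, −8) and (−21, 2).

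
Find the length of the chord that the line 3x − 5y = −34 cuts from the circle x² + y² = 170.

4√34

From the line, y = (34 + 3x)/5. Substituting:
34x² + 204x − 3094 = 0  ⟹  x² + 6x − 91 = 0
x = 7 or x = −13, giving (7, 11) and (−13, −1).
|(7, 11) − (−13, −1)| = √((20)² + (12)²) = 4√34.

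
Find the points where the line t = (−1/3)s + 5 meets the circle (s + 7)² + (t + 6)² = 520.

(−21, 12) and (15, 0)

Express t = (15 − s)/3 and substitute into the circle:
10s² + 60s − 3150 = 0  ⟹  s² + 6s − 315 = 0
s = 15 or s = −21, giving (15, 0) and (−21, 12).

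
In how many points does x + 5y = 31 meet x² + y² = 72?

2

Centre (0, 0), r² = 72. Distance² from centre to line = (−31)²/26 = 961/26.
Since d² < r², the line cuts the circle twice.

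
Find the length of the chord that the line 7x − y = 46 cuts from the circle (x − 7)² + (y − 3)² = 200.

20√2

The distance from (7, 3) to the line is 0/√50, and r² = 200.
Half the chord is √(r² − d²) = √(200), so the full chord is 20√2.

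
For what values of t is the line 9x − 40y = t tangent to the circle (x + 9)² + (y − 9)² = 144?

t = −933 or t = 51

For a tangent, require d(centre, line) = r = 12.
|9·(−9) − 40·9 − t| / √1681 = 12
|t − (−441)| = 12·41, so t = 51 or t = −933.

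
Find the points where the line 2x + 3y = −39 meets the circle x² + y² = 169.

(−12, −5) and (0, −13)

Express y = (−39 − 2x)/3 and substitute into the circle:
13x² + 156x = 0  ⟹  x² + 12x = 0
x = 0 or x = −12, giving (0, −13) and (−12, −5).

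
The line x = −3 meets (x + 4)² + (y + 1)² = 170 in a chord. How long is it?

26

The line gives x = −3. Substituting into the circle:
y² + 2y − 168 = 0
y = 12 or y = −14, giving (−3, 12) and (−3, −14).
|(−3, 12) − (−3, −14)| = √((0)² + (26)²) = 26.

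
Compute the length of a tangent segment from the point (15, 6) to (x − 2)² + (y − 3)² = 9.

With centre O = (2, 3), |OP|² = 178 and r² = 9.
By the tangent–radius right angle, tangent length = √(|PO|² − r²) = √169 = 13.

13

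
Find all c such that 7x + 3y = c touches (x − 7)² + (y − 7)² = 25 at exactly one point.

The line touches the circle iff its distance from (7, 7) is 5:
|7·7 + 3·7 − c| / √58 = 5
|c − (70)| = 5√58.

c = 70 ± 5√58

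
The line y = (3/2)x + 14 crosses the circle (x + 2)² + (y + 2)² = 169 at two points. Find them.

Express y = (28 + 3x)/2 and substitute into the circle:
13x² + 208x + 364 = 0  ⟹  x² + 16x + 28 = 0
x = −2 or x = −14, giving (−2, 11) and (−14, −7).

(−14, −7) and (−2, 11)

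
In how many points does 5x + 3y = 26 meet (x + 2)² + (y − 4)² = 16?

Substituting the line into the circle gives 34x² − 104x + 88 = 0.
Δ = 10816 − 11968 = −1152.
No real roots: the line does not meet the circle.

0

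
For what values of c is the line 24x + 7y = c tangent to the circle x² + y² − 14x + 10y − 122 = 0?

c = −217 or c = 483

For a tangent, require d(centre, line) = r = 14.
|24·7 + 7·(−5) − c| / √625 = 14
|c − (133)| = 14·25, so c = 483 or c = −217.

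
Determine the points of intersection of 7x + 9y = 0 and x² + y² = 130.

(−9, 7) and (9, −7)

From the line, y = (−7x)/9. Substituting:
130x² − 10530 = 0  ⟹  x² − 81 = 0
x = 9 or x = −9, giving (9, −7) and (−9, 7).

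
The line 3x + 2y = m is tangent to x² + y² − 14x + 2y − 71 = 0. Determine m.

Tangency holds when the distance from the centre (7, −1) to the line equals the radius 11:
|3·7 + 2·(−1) − m| / √13 = 11
|m − (19)| = 11√13.

m = 19 ± 11√13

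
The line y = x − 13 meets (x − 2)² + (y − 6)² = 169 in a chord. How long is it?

7√2

Substitute y = x − 13:
2x² − 42x + 196 = 0  ⟹  x² − 21x + 98 = 0
x = 14 or x = 7, giving (14, 1) and (7, −6).
Chord length = distance between (14, 1) and (7, −6) = √98 = 7√2.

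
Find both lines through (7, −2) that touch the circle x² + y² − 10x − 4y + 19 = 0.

Let a tangent through (7, −2) have slope m. Its distance from (5, 2) must equal √10:
[m·(−2) − (4)]² = 10(m² + 1)
3m² − 8m − 3 = 0, so m = 3 or m = −1/3.
Through (7, −2) these give 3x − y = 23 and x + 3y = 1.

3x − y = 23 and x + 3y = 1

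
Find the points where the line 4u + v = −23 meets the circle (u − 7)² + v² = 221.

(−7, 5) and (−3, −11)

Express v = −4u − 23 and substitute into the circle:
17u² + 170u + 357 = 0  ⟹  u² + 10u + 21 = 0
u = −3 or u = −7, giving (−3, −11) and (−7, 5).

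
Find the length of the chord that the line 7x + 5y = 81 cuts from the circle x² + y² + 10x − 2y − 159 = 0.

√74

From the line, y = (81 − 7x)/5. Substituting:
74x² − 814x + 1776 = 0  ⟹  x² − 11x + 24 = 0
x = 8 or x = 3, giving (8, 5) and (3, 12).
Chord length = distance between (8, 5) and (3, 12) = √74 = √74.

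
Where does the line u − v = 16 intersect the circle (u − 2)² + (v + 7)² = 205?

(−4, −20) and (15, −1)

Express v = u − 16 and substitute into the circle:
2u² − 22u − 120 = 0  ⟹  u² − 11u − 60 = 0
u = 15 or u = −4, giving (15, −1) and (−4, −20).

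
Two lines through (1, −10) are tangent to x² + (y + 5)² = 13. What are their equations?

A line y − (−10) = m(x − (1)) is tangent when its distance from (0, −5) is √13:
(−1m − (5))² = 13(m² + 1)
6m² − 5m − 6 = 0, so m = −2/3 or m = 3/2.
With m = −2/3: 2x + 3y = −28. With m = 3/2: 3x − 2y = 23.

2x + 3y = −28 and 3x − 2y = 23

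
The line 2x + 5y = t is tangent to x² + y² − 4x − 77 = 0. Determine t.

The line touches the circle iff its distance from (2, 0) is 9:
|2·2 + 5·0 − t| / √29 = 9
|t − (4)| = 9√29.

t = 4 ± 9√29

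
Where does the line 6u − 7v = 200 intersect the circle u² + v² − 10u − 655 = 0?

From the line, v = (−200 + 6u)/7. Substituting:
85u² − 2890u + 7905 = 0  ⟹  u² − 34u + 93 = 0
u = 31 or u = 3, giving (31, −2) and (3, −26).

(3, −26) and (31, −2)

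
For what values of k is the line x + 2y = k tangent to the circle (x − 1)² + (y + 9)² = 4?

The line touches the circle iff its distance from (1, −9) is 2:
|1·1 + 2·(−9) − k| / √5 = 2
|k − (−17)| = 2√5.

k = −17 ± 2√5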